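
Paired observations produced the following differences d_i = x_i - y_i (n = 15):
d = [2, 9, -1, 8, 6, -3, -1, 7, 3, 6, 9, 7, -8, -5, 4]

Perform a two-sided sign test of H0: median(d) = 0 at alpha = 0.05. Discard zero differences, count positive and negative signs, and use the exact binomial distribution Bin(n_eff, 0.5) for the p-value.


Step 1: Discard zero differences. Original n = 15; n_eff = number of nonzero differences = 15.
Nonzero differences (with sign): +2, +9, -1, +8, +6, -3, -1, +7, +3, +6, +9, +7, -8, -5, +4
Step 2: Count signs: positive = 10, negative = 5.
Step 3: Under H0: P(positive) = 0.5, so the number of positives S ~ Bin(15, 0.5).
Step 4: Two-sided exact p-value = sum of Bin(15,0.5) probabilities at or below the observed probability = 0.301758.
Step 5: alpha = 0.05. fail to reject H0.

n_eff = 15, pos = 10, neg = 5, p = 0.301758, fail to reject H0.


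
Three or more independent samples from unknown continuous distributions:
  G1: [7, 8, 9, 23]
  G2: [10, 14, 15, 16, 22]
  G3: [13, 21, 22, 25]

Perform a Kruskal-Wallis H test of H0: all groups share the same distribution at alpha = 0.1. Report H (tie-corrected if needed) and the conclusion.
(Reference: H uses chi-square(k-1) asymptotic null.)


Step 1: Combine all N = 13 observations and assign midranks.
sorted (value, group, rank): (7,G1,1), (8,G1,2), (9,G1,3), (10,G2,4), (13,G3,5), (14,G2,6), (15,G2,7), (16,G2,8), (21,G3,9), (22,G2,10.5), (22,G3,10.5), (23,G1,12), (25,G3,13)
Step 2: Sum ranks within each group.
R_1 = 18 (n_1 = 4)
R_2 = 35.5 (n_2 = 5)
R_3 = 37.5 (n_3 = 4)
Step 3: H = 12/(N(N+1)) * sum(R_i^2/n_i) - 3(N+1)
     = 12/(13*14) * (18^2/4 + 35.5^2/5 + 37.5^2/4) - 3*14
     = 0.065934 * 684.612 - 42
     = 3.139286.
Step 4: Ties present; correction factor C = 1 - 6/(13^3 - 13) = 0.997253. Corrected H = 3.139286 / 0.997253 = 3.147934.
Step 5: Under H0, H ~ chi^2(2); p-value = 0.207222.
Step 6: alpha = 0.1. fail to reject H0.

H = 3.1479, df = 2, p = 0.207222, fail to reject H0.


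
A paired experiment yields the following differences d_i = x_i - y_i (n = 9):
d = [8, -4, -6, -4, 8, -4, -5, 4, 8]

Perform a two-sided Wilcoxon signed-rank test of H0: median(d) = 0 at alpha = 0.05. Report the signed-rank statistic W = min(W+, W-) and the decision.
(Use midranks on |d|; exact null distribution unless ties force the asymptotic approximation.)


Step 1: Drop any zero differences (none here) and take |d_i|.
|d| = [8, 4, 6, 4, 8, 4, 5, 4, 8]
Step 2: Midrank |d_i| (ties get averaged ranks).
ranks: |8|->8, |4|->2.5, |6|->6, |4|->2.5, |8|->8, |4|->2.5, |5|->5, |4|->2.5, |8|->8
Step 3: Attach original signs; sum ranks with positive sign and with negative sign.
W+ = 8 + 8 + 2.5 + 8 = 26.5
W- = 2.5 + 6 + 2.5 + 2.5 + 5 = 18.5
(Check: W+ + W- = 45 should equal n(n+1)/2 = 45.)
Step 4: Test statistic W = min(W+, W-) = 18.5.
Step 5: Ties in |d|, so use the tie-corrected normal approximation.
        E[W] = n(n+1)/4 = 9*10/4 = 22.5.
        Tie groups: |d|=4 (t=4), |d|=8 (t=3); sum(t^3 - t) = 84.
        Var[W] = n(n+1)(2n+1)/24 - sum(t^3-t)/48 = 1710/24 - 84/48 = 69.5.
        z = (W - E[W]) / sqrt(Var[W]) = (18.5 - 22.5) / 8.3367 = -0.4798.
        Two-sided p = 2*Phi(z) = 0.631364.
Step 6: alpha = 0.05. fail to reject H0.

W+ = 26.5, W- = 18.5, W = min = 18.5, p = 0.631364, fail to reject H0.


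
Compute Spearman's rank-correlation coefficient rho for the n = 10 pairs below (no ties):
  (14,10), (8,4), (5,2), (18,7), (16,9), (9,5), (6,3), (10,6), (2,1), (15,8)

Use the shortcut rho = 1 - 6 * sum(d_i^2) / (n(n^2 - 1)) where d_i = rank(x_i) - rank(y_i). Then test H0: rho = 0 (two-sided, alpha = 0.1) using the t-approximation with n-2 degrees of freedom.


Step 1: Rank x and y separately (midranks; no ties here).
rank(x): 14->7, 8->4, 5->2, 18->10, 16->9, 9->5, 6->3, 10->6, 2->1, 15->8
rank(y): 10->10, 4->4, 2->2, 7->7, 9->9, 5->5, 3->3, 6->6, 1->1, 8->8
Step 2: d_i = R_x(i) - R_y(i); compute d_i^2.
  (7-10)^2=9, (4-4)^2=0, (2-2)^2=0, (10-7)^2=9, (9-9)^2=0, (5-5)^2=0, (3-3)^2=0, (6-6)^2=0, (1-1)^2=0, (8-8)^2=0
sum(d^2) = 18.
Step 3: rho = 1 - 6*18 / (10*(10^2 - 1)) = 1 - 108/990 = 0.890909.
Step 4: Under H0, t = rho * sqrt((n-2)/(1-rho^2)) = 5.5482 ~ t(8).
Step 5: Two-sided p-value from the t-distribution with 8 df = 0.000542.
Step 6: alpha = 0.1. reject H0.

rho = 0.8909, p = 0.000542, reject H0 at alpha = 0.1.


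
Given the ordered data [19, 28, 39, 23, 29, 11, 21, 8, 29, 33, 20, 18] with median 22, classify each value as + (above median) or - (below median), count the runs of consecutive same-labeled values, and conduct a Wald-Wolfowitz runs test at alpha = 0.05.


Step 1: Compute median = 22; label A = above, B = below.
Labels in order: BAAAABBBAABB  (n_A = 6, n_B = 6)
Step 2: Count runs R = 5.
Step 3: Under H0 (random ordering), E[R] = 2*n_A*n_B/(n_A+n_B) + 1 = 2*6*6/12 + 1 = 7.0000.
        Var[R] = 2*n_A*n_B*(2*n_A*n_B - n_A - n_B) / ((n_A+n_B)^2 * (n_A+n_B-1)) = 4320/1584 = 2.7273.
        SD[R] = 1.6514.
Step 4: Continuity-corrected z = (R + 0.5 - E[R]) / SD[R] = (5 + 0.5 - 7.0000) / 1.6514 = -0.9083.
Step 5: Two-sided p-value via normal approximation = 2*(1 - Phi(|z|)) = 0.363722.
Step 6: alpha = 0.05. fail to reject H0.

R = 5, z = -0.9083, p = 0.363722, fail to reject H0.


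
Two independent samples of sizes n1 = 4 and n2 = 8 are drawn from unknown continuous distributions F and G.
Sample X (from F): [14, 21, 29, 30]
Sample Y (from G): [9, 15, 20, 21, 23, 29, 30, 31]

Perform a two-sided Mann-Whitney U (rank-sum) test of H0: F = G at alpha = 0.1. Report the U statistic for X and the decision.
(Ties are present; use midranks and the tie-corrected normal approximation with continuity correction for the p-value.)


Step 1: Combine and sort all 12 observations; assign midranks.
sorted (value, group): (9,Y), (14,X), (15,Y), (20,Y), (21,X), (21,Y), (23,Y), (29,X), (29,Y), (30,X), (30,Y), (31,Y)
ranks: 9->1, 14->2, 15->3, 20->4, 21->5.5, 21->5.5, 23->7, 29->8.5, 29->8.5, 30->10.5, 30->10.5, 31->12
Step 2: Rank sum for X: R1 = 2 + 5.5 + 8.5 + 10.5 = 26.5.
Step 3: U_X = R1 - n1(n1+1)/2 = 26.5 - 4*5/2 = 26.5 - 10 = 16.5.
       U_Y = n1*n2 - U_X = 32 - 16.5 = 15.5.
Step 4: Ties are present, so use the tie-corrected normal approximation (with continuity correction) for the p-value.
Step 5: p-value = 1.000000; compare to alpha = 0.1. fail to reject H0.

U_X = 16.5, p = 1.000000, fail to reject H0 at alpha = 0.1.


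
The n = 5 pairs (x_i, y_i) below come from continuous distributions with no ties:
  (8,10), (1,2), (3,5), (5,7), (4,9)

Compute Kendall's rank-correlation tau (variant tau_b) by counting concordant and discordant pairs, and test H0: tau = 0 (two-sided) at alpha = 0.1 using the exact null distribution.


Step 1: Enumerate the 10 unordered pairs (i,j) with i<j and classify each by sign(x_j-x_i) * sign(y_j-y_i).
  (1,2):dx=-7,dy=-8->C; (1,3):dx=-5,dy=-5->C; (1,4):dx=-3,dy=-3->C; (1,5):dx=-4,dy=-1->C
  (2,3):dx=+2,dy=+3->C; (2,4):dx=+4,dy=+5->C; (2,5):dx=+3,dy=+7->C; (3,4):dx=+2,dy=+2->C
  (3,5):dx=+1,dy=+4->C; (4,5):dx=-1,dy=+2->D
Step 2: C = 9, D = 1, total pairs = 10.
Step 3: tau = (C - D)/(n(n-1)/2) = (9 - 1)/10 = 0.800000.
Step 4: Exact two-sided p-value (enumerate n! = 120 permutations of y under H0): p = 0.083333.
Step 5: alpha = 0.1. reject H0.

tau_b = 0.8000 (C=9, D=1), p = 0.083333, reject H0.


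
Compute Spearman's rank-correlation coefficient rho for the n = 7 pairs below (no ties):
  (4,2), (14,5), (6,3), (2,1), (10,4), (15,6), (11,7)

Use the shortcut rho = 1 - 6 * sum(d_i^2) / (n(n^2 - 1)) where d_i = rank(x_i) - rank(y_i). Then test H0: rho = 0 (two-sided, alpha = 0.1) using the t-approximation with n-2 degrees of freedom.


Step 1: Rank x and y separately (midranks; no ties here).
rank(x): 4->2, 14->6, 6->3, 2->1, 10->4, 15->7, 11->5
rank(y): 2->2, 5->5, 3->3, 1->1, 4->4, 6->6, 7->7
Step 2: d_i = R_x(i) - R_y(i); compute d_i^2.
  (2-2)^2=0, (6-5)^2=1, (3-3)^2=0, (1-1)^2=0, (4-4)^2=0, (7-6)^2=1, (5-7)^2=4
sum(d^2) = 6.
Step 3: rho = 1 - 6*6 / (7*(7^2 - 1)) = 1 - 36/336 = 0.892857.
Step 4: Under H0, t = rho * sqrt((n-2)/(1-rho^2)) = 4.4333 ~ t(5).
Step 5: Two-sided p-value from the t-distribution with 5 df = 0.006807.
Step 6: alpha = 0.1. reject H0.

rho = 0.8929, p = 0.006807, reject H0 at alpha = 0.1.


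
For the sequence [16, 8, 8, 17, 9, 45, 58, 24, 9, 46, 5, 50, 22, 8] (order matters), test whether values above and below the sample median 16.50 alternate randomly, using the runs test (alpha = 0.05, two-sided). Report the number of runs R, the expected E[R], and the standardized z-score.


Step 1: Compute median = 16.50; label A = above, B = below.
Labels in order: BBBABAAABABAAB  (n_A = 7, n_B = 7)
Step 2: Count runs R = 9.
Step 3: Under H0 (random ordering), E[R] = 2*n_A*n_B/(n_A+n_B) + 1 = 2*7*7/14 + 1 = 8.0000.
        Var[R] = 2*n_A*n_B*(2*n_A*n_B - n_A - n_B) / ((n_A+n_B)^2 * (n_A+n_B-1)) = 8232/2548 = 3.2308.
        SD[R] = 1.7974.
Step 4: Continuity-corrected z = (R - 0.5 - E[R]) / SD[R] = (9 - 0.5 - 8.0000) / 1.7974 = 0.2782.
Step 5: Two-sided p-value via normal approximation = 2*(1 - Phi(|z|)) = 0.780879.
Step 6: alpha = 0.05. fail to reject H0.

R = 9, z = 0.2782, p = 0.780879, fail to reject H0.


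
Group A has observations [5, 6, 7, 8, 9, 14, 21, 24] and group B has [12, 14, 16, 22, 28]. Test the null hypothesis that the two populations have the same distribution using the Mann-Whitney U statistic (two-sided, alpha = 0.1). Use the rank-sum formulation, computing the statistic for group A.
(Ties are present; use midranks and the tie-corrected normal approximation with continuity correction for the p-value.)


Step 1: Combine and sort all 13 observations; assign midranks.
sorted (value, group): (5,X), (6,X), (7,X), (8,X), (9,X), (12,Y), (14,X), (14,Y), (16,Y), (21,X), (22,Y), (24,X), (28,Y)
ranks: 5->1, 6->2, 7->3, 8->4, 9->5, 12->6, 14->7.5, 14->7.5, 16->9, 21->10, 22->11, 24->12, 28->13
Step 2: Rank sum for X: R1 = 1 + 2 + 3 + 4 + 5 + 7.5 + 10 + 12 = 44.5.
Step 3: U_X = R1 - n1(n1+1)/2 = 44.5 - 8*9/2 = 44.5 - 36 = 8.5.
       U_Y = n1*n2 - U_X = 40 - 8.5 = 31.5.
Step 4: Ties are present, so use the tie-corrected normal approximation (with continuity correction) for the p-value.
Step 5: p-value = 0.106864; compare to alpha = 0.1. fail to reject H0.

U_X = 8.5, p = 0.106864, fail to reject H0 at alpha = 0.1.


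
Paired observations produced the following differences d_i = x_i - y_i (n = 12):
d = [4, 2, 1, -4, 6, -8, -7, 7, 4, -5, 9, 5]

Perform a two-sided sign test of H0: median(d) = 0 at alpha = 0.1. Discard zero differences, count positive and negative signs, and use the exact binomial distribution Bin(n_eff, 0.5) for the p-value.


Step 1: Discard zero differences. Original n = 12; n_eff = number of nonzero differences = 12.
Nonzero differences (with sign): +4, +2, +1, -4, +6, -8, -7, +7, +4, -5, +9, +5
Step 2: Count signs: positive = 8, negative = 4.
Step 3: Under H0: P(positive) = 0.5, so the number of positives S ~ Bin(12, 0.5).
Step 4: Two-sided exact p-value = sum of Bin(12,0.5) probabilities at or below the observed probability = 0.387695.
Step 5: alpha = 0.1. fail to reject H0.

n_eff = 12, pos = 8, neg = 4, p = 0.387695, fail to reject H0.


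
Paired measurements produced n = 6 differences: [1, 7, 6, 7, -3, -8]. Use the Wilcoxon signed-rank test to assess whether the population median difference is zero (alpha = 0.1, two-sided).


Step 1: Drop any zero differences (none here) and take |d_i|.
|d| = [1, 7, 6, 7, 3, 8]
Step 2: Midrank |d_i| (ties get averaged ranks).
ranks: |1|->1, |7|->4.5, |6|->3, |7|->4.5, |3|->2, |8|->6
Step 3: Attach original signs; sum ranks with positive sign and with negative sign.
W+ = 1 + 4.5 + 3 + 4.5 = 13
W- = 2 + 6 = 8
(Check: W+ + W- = 21 should equal n(n+1)/2 = 21.)
Step 4: Test statistic W = min(W+, W-) = 8.
Step 5: Ties in |d|, so use the tie-corrected normal approximation.
        E[W] = n(n+1)/4 = 6*7/4 = 10.5.
        Tie groups: |d|=7 (t=2); sum(t^3 - t) = 6.
        Var[W] = n(n+1)(2n+1)/24 - sum(t^3-t)/48 = 546/24 - 6/48 = 22.625.
        z = (W - E[W]) / sqrt(Var[W]) = (8 - 10.5) / 4.7566 = -0.5256.
        Two-sided p = 2*Phi(z) = 0.599174.
Step 6: alpha = 0.1. fail to reject H0.

W+ = 13, W- = 8, W = min = 8, p = 0.599174, fail to reject H0.


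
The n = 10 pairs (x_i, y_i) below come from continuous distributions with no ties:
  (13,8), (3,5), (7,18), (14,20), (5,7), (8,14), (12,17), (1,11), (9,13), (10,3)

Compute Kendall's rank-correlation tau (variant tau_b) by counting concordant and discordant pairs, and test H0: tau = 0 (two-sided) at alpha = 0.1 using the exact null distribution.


Step 1: Enumerate the 45 unordered pairs (i,j) with i<j and classify each by sign(x_j-x_i) * sign(y_j-y_i).
  (1,2):dx=-10,dy=-3->C; (1,3):dx=-6,dy=+10->D; (1,4):dx=+1,dy=+12->C; (1,5):dx=-8,dy=-1->C
  (1,6):dx=-5,dy=+6->D; (1,7):dx=-1,dy=+9->D; (1,8):dx=-12,dy=+3->D; (1,9):dx=-4,dy=+5->D
  (1,10):dx=-3,dy=-5->C; (2,3):dx=+4,dy=+13->C; (2,4):dx=+11,dy=+15->C; (2,5):dx=+2,dy=+2->C
  (2,6):dx=+5,dy=+9->C; (2,7):dx=+9,dy=+12->C; (2,8):dx=-2,dy=+6->D; (2,9):dx=+6,dy=+8->C
  (2,10):dx=+7,dy=-2->D; (3,4):dx=+7,dy=+2->C; (3,5):dx=-2,dy=-11->C; (3,6):dx=+1,dy=-4->D
  (3,7):dx=+5,dy=-1->D; (3,8):dx=-6,dy=-7->C; (3,9):dx=+2,dy=-5->D; (3,10):dx=+3,dy=-15->D
  (4,5):dx=-9,dy=-13->C; (4,6):dx=-6,dy=-6->C; (4,7):dx=-2,dy=-3->C; (4,8):dx=-13,dy=-9->C
  (4,9):dx=-5,dy=-7->C; (4,10):dx=-4,dy=-17->C; (5,6):dx=+3,dy=+7->C; (5,7):dx=+7,dy=+10->C
  (5,8):dx=-4,dy=+4->D; (5,9):dx=+4,dy=+6->C; (5,10):dx=+5,dy=-4->D; (6,7):dx=+4,dy=+3->C
  (6,8):dx=-7,dy=-3->C; (6,9):dx=+1,dy=-1->D; (6,10):dx=+2,dy=-11->D; (7,8):dx=-11,dy=-6->C
  (7,9):dx=-3,dy=-4->C; (7,10):dx=-2,dy=-14->C; (8,9):dx=+8,dy=+2->C; (8,10):dx=+9,dy=-8->D
  (9,10):dx=+1,dy=-10->D
Step 2: C = 28, D = 17, total pairs = 45.
Step 3: tau = (C - D)/(n(n-1)/2) = (28 - 17)/45 = 0.244444.
Step 4: Exact two-sided p-value (enumerate n! = 3628800 permutations of y under H0): p = 0.380720.
Step 5: alpha = 0.1. fail to reject H0.

tau_b = 0.2444 (C=28, D=17), p = 0.380720, fail to reject H0.


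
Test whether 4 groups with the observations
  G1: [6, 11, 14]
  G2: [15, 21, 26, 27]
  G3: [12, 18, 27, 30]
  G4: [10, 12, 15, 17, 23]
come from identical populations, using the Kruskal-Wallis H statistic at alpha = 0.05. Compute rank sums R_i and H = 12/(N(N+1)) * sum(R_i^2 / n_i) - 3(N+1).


Step 1: Combine all N = 16 observations and assign midranks.
sorted (value, group, rank): (6,G1,1), (10,G4,2), (11,G1,3), (12,G3,4.5), (12,G4,4.5), (14,G1,6), (15,G2,7.5), (15,G4,7.5), (17,G4,9), (18,G3,10), (21,G2,11), (23,G4,12), (26,G2,13), (27,G2,14.5), (27,G3,14.5), (30,G3,16)
Step 2: Sum ranks within each group.
R_1 = 10 (n_1 = 3)
R_2 = 46 (n_2 = 4)
R_3 = 45 (n_3 = 4)
R_4 = 35 (n_4 = 5)
Step 3: H = 12/(N(N+1)) * sum(R_i^2/n_i) - 3(N+1)
     = 12/(16*17) * (10^2/3 + 46^2/4 + 45^2/4 + 35^2/5) - 3*17
     = 0.044118 * 1313.58 - 51
     = 6.952206.
Step 4: Ties present; correction factor C = 1 - 18/(16^3 - 16) = 0.995588. Corrected H = 6.952206 / 0.995588 = 6.983013.
Step 5: Under H0, H ~ chi^2(3); p-value = 0.072441.
Step 6: alpha = 0.05. fail to reject H0.

H = 6.9830, df = 3, p = 0.072441, fail to reject H0.


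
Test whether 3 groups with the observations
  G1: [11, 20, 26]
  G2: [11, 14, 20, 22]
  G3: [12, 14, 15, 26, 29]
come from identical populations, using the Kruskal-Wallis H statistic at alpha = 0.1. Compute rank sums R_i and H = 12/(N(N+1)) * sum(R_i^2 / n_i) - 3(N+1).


Step 1: Combine all N = 12 observations and assign midranks.
sorted (value, group, rank): (11,G1,1.5), (11,G2,1.5), (12,G3,3), (14,G2,4.5), (14,G3,4.5), (15,G3,6), (20,G1,7.5), (20,G2,7.5), (22,G2,9), (26,G1,10.5), (26,G3,10.5), (29,G3,12)
Step 2: Sum ranks within each group.
R_1 = 19.5 (n_1 = 3)
R_2 = 22.5 (n_2 = 4)
R_3 = 36 (n_3 = 5)
Step 3: H = 12/(N(N+1)) * sum(R_i^2/n_i) - 3(N+1)
     = 12/(12*13) * (19.5^2/3 + 22.5^2/4 + 36^2/5) - 3*13
     = 0.076923 * 512.513 - 39
     = 0.424038.
Step 4: Ties present; correction factor C = 1 - 24/(12^3 - 12) = 0.986014. Corrected H = 0.424038 / 0.986014 = 0.430053.
Step 5: Under H0, H ~ chi^2(2); p-value = 0.806520.
Step 6: alpha = 0.1. fail to reject H0.

H = 0.4301, df = 2, p = 0.806520, fail to reject H0.


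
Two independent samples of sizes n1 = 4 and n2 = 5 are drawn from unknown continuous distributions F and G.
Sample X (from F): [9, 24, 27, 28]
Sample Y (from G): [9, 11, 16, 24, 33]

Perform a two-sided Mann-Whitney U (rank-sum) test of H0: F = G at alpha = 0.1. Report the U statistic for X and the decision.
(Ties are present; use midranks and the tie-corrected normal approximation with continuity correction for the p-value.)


Step 1: Combine and sort all 9 observations; assign midranks.
sorted (value, group): (9,X), (9,Y), (11,Y), (16,Y), (24,X), (24,Y), (27,X), (28,X), (33,Y)
ranks: 9->1.5, 9->1.5, 11->3, 16->4, 24->5.5, 24->5.5, 27->7, 28->8, 33->9
Step 2: Rank sum for X: R1 = 1.5 + 5.5 + 7 + 8 = 22.
Step 3: U_X = R1 - n1(n1+1)/2 = 22 - 4*5/2 = 22 - 10 = 12.
       U_Y = n1*n2 - U_X = 20 - 12 = 8.
Step 4: Ties are present, so use the tie-corrected normal approximation (with continuity correction) for the p-value.
Step 5: p-value = 0.710992; compare to alpha = 0.1. fail to reject H0.

U_X = 12, p = 0.710992, fail to reject H0 at alpha = 0.1.


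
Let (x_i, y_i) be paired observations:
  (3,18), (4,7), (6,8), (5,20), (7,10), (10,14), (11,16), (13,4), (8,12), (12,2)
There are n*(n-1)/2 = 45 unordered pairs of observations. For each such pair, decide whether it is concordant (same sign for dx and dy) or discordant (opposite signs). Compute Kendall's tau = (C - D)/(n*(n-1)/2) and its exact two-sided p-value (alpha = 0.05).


Step 1: Enumerate the 45 unordered pairs (i,j) with i<j and classify each by sign(x_j-x_i) * sign(y_j-y_i).
  (1,2):dx=+1,dy=-11->D; (1,3):dx=+3,dy=-10->D; (1,4):dx=+2,dy=+2->C; (1,5):dx=+4,dy=-8->D
  (1,6):dx=+7,dy=-4->D; (1,7):dx=+8,dy=-2->D; (1,8):dx=+10,dy=-14->D; (1,9):dx=+5,dy=-6->D
  (1,10):dx=+9,dy=-16->D; (2,3):dx=+2,dy=+1->C; (2,4):dx=+1,dy=+13->C; (2,5):dx=+3,dy=+3->C
  (2,6):dx=+6,dy=+7->C; (2,7):dx=+7,dy=+9->C; (2,8):dx=+9,dy=-3->D; (2,9):dx=+4,dy=+5->C
  (2,10):dx=+8,dy=-5->D; (3,4):dx=-1,dy=+12->D; (3,5):dx=+1,dy=+2->C; (3,6):dx=+4,dy=+6->C
  (3,7):dx=+5,dy=+8->C; (3,8):dx=+7,dy=-4->D; (3,9):dx=+2,dy=+4->C; (3,10):dx=+6,dy=-6->D
  (4,5):dx=+2,dy=-10->D; (4,6):dx=+5,dy=-6->D; (4,7):dx=+6,dy=-4->D; (4,8):dx=+8,dy=-16->D
  (4,9):dx=+3,dy=-8->D; (4,10):dx=+7,dy=-18->D; (5,6):dx=+3,dy=+4->C; (5,7):dx=+4,dy=+6->C
  (5,8):dx=+6,dy=-6->D; (5,9):dx=+1,dy=+2->C; (5,10):dx=+5,dy=-8->D; (6,7):dx=+1,dy=+2->C
  (6,8):dx=+3,dy=-10->D; (6,9):dx=-2,dy=-2->C; (6,10):dx=+2,dy=-12->D; (7,8):dx=+2,dy=-12->D
  (7,9):dx=-3,dy=-4->C; (7,10):dx=+1,dy=-14->D; (8,9):dx=-5,dy=+8->D; (8,10):dx=-1,dy=-2->C
  (9,10):dx=+4,dy=-10->D
Step 2: C = 18, D = 27, total pairs = 45.
Step 3: tau = (C - D)/(n(n-1)/2) = (18 - 27)/45 = -0.200000.
Step 4: Exact two-sided p-value (enumerate n! = 3628800 permutations of y under H0): p = 0.484313.
Step 5: alpha = 0.05. fail to reject H0.

tau_b = -0.2000 (C=18, D=27), p = 0.484313, fail to reject H0.


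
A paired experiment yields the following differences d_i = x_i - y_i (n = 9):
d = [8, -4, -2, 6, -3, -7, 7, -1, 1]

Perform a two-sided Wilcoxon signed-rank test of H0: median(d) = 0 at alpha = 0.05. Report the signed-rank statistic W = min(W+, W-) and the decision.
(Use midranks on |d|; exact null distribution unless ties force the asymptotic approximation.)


Step 1: Drop any zero differences (none here) and take |d_i|.
|d| = [8, 4, 2, 6, 3, 7, 7, 1, 1]
Step 2: Midrank |d_i| (ties get averaged ranks).
ranks: |8|->9, |4|->5, |2|->3, |6|->6, |3|->4, |7|->7.5, |7|->7.5, |1|->1.5, |1|->1.5
Step 3: Attach original signs; sum ranks with positive sign and with negative sign.
W+ = 9 + 6 + 7.5 + 1.5 = 24
W- = 5 + 3 + 4 + 7.5 + 1.5 = 21
(Check: W+ + W- = 45 should equal n(n+1)/2 = 45.)
Step 4: Test statistic W = min(W+, W-) = 21.
Step 5: Ties in |d|, so use the tie-corrected normal approximation.
        E[W] = n(n+1)/4 = 9*10/4 = 22.5.
        Tie groups: |d|=1 (t=2), |d|=7 (t=2); sum(t^3 - t) = 12.
        Var[W] = n(n+1)(2n+1)/24 - sum(t^3-t)/48 = 1710/24 - 12/48 = 71.
        z = (W - E[W]) / sqrt(Var[W]) = (21 - 22.5) / 8.4261 = -0.1780.
        Two-sided p = 2*Phi(z) = 0.858709.
Step 6: alpha = 0.05. fail to reject H0.

W+ = 24, W- = 21, W = min = 21, p = 0.858709, fail to reject H0.


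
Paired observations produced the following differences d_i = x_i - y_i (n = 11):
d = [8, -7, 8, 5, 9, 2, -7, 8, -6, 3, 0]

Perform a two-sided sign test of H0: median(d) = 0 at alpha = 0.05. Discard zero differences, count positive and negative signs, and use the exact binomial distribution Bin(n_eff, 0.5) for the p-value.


Step 1: Discard zero differences. Original n = 11; n_eff = number of nonzero differences = 10.
Nonzero differences (with sign): +8, -7, +8, +5, +9, +2, -7, +8, -6, +3
Step 2: Count signs: positive = 7, negative = 3.
Step 3: Under H0: P(positive) = 0.5, so the number of positives S ~ Bin(10, 0.5).
Step 4: Two-sided exact p-value = sum of Bin(10,0.5) probabilities at or below the observed probability = 0.343750.
Step 5: alpha = 0.05. fail to reject H0.

n_eff = 10, pos = 7, neg = 3, p = 0.343750, fail to reject H0.


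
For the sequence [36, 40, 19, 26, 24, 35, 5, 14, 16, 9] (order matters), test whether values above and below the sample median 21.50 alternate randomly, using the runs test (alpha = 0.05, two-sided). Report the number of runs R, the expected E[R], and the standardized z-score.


Step 1: Compute median = 21.50; label A = above, B = below.
Labels in order: AABAAABBBB  (n_A = 5, n_B = 5)
Step 2: Count runs R = 4.
Step 3: Under H0 (random ordering), E[R] = 2*n_A*n_B/(n_A+n_B) + 1 = 2*5*5/10 + 1 = 6.0000.
        Var[R] = 2*n_A*n_B*(2*n_A*n_B - n_A - n_B) / ((n_A+n_B)^2 * (n_A+n_B-1)) = 2000/900 = 2.2222.
        SD[R] = 1.4907.
Step 4: Continuity-corrected z = (R + 0.5 - E[R]) / SD[R] = (4 + 0.5 - 6.0000) / 1.4907 = -1.0062.
Step 5: Two-sided p-value via normal approximation = 2*(1 - Phi(|z|)) = 0.314305.
Step 6: alpha = 0.05. fail to reject H0.

R = 4, z = -1.0062, p = 0.314305, fail to reject H0.


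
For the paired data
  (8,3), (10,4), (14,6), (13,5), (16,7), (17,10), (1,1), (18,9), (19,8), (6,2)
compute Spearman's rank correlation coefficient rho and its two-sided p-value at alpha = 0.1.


Step 1: Rank x and y separately (midranks; no ties here).
rank(x): 8->3, 10->4, 14->6, 13->5, 16->7, 17->8, 1->1, 18->9, 19->10, 6->2
rank(y): 3->3, 4->4, 6->6, 5->5, 7->7, 10->10, 1->1, 9->9, 8->8, 2->2
Step 2: d_i = R_x(i) - R_y(i); compute d_i^2.
  (3-3)^2=0, (4-4)^2=0, (6-6)^2=0, (5-5)^2=0, (7-7)^2=0, (8-10)^2=4, (1-1)^2=0, (9-9)^2=0, (10-8)^2=4, (2-2)^2=0
sum(d^2) = 8.
Step 3: rho = 1 - 6*8 / (10*(10^2 - 1)) = 1 - 48/990 = 0.951515.
Step 4: Under H0, t = rho * sqrt((n-2)/(1-rho^2)) = 8.7493 ~ t(8).
Step 5: Two-sided p-value from the t-distribution with 8 df = 0.000023.
Step 6: alpha = 0.1. reject H0.

rho = 0.9515, p = 0.000023, reject H0 at alpha = 0.1.


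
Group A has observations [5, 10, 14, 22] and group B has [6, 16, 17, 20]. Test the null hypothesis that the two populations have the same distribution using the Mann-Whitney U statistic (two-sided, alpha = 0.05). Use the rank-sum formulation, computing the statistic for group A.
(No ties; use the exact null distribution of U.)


Step 1: Combine and sort all 8 observations; assign midranks.
sorted (value, group): (5,X), (6,Y), (10,X), (14,X), (16,Y), (17,Y), (20,Y), (22,X)
ranks: 5->1, 6->2, 10->3, 14->4, 16->5, 17->6, 20->7, 22->8
Step 2: Rank sum for X: R1 = 1 + 3 + 4 + 8 = 16.
Step 3: U_X = R1 - n1(n1+1)/2 = 16 - 4*5/2 = 16 - 10 = 6.
       U_Y = n1*n2 - U_X = 16 - 6 = 10.
Step 4: No ties, so the exact null distribution of U (based on enumerating the C(8,4) = 70 equally likely rank assignments) gives the two-sided p-value.
Step 5: p-value = 0.685714; compare to alpha = 0.05. fail to reject H0.

U_X = 6, p = 0.685714, fail to reject H0 at alpha = 0.05.


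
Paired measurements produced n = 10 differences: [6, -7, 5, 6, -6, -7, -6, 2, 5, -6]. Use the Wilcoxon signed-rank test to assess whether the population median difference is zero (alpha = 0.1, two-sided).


Step 1: Drop any zero differences (none here) and take |d_i|.
|d| = [6, 7, 5, 6, 6, 7, 6, 2, 5, 6]
Step 2: Midrank |d_i| (ties get averaged ranks).
ranks: |6|->6, |7|->9.5, |5|->2.5, |6|->6, |6|->6, |7|->9.5, |6|->6, |2|->1, |5|->2.5, |6|->6
Step 3: Attach original signs; sum ranks with positive sign and with negative sign.
W+ = 6 + 2.5 + 6 + 1 + 2.5 = 18
W- = 9.5 + 6 + 9.5 + 6 + 6 = 37
(Check: W+ + W- = 55 should equal n(n+1)/2 = 55.)
Step 4: Test statistic W = min(W+, W-) = 18.
Step 5: Ties in |d|, so use the tie-corrected normal approximation.
        E[W] = n(n+1)/4 = 10*11/4 = 27.5.
        Tie groups: |d|=5 (t=2), |d|=6 (t=5), |d|=7 (t=2); sum(t^3 - t) = 132.
        Var[W] = n(n+1)(2n+1)/24 - sum(t^3-t)/48 = 2310/24 - 132/48 = 93.5.
        z = (W - E[W]) / sqrt(Var[W]) = (18 - 27.5) / 9.6695 = -0.9825.
        Two-sided p = 2*Phi(z) = 0.325870.
Step 6: alpha = 0.1. fail to reject H0.

W+ = 18, W- = 37, W = min = 18, p = 0.325870, fail to reject H0.


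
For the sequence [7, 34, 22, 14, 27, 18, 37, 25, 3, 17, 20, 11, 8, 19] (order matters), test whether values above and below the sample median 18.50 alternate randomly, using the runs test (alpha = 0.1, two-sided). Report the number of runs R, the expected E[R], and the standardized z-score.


Step 1: Compute median = 18.50; label A = above, B = below.
Labels in order: BAABABAABBABBA  (n_A = 7, n_B = 7)
Step 2: Count runs R = 10.
Step 3: Under H0 (random ordering), E[R] = 2*n_A*n_B/(n_A+n_B) + 1 = 2*7*7/14 + 1 = 8.0000.
        Var[R] = 2*n_A*n_B*(2*n_A*n_B - n_A - n_B) / ((n_A+n_B)^2 * (n_A+n_B-1)) = 8232/2548 = 3.2308.
        SD[R] = 1.7974.
Step 4: Continuity-corrected z = (R - 0.5 - E[R]) / SD[R] = (10 - 0.5 - 8.0000) / 1.7974 = 0.8345.
Step 5: Two-sided p-value via normal approximation = 2*(1 - Phi(|z|)) = 0.403986.
Step 6: alpha = 0.1. fail to reject H0.

R = 10, z = 0.8345, p = 0.403986, fail to reject H0.


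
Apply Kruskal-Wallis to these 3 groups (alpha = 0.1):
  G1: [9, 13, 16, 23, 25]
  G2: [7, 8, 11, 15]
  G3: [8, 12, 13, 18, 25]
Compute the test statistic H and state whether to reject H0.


Step 1: Combine all N = 14 observations and assign midranks.
sorted (value, group, rank): (7,G2,1), (8,G2,2.5), (8,G3,2.5), (9,G1,4), (11,G2,5), (12,G3,6), (13,G1,7.5), (13,G3,7.5), (15,G2,9), (16,G1,10), (18,G3,11), (23,G1,12), (25,G1,13.5), (25,G3,13.5)
Step 2: Sum ranks within each group.
R_1 = 47 (n_1 = 5)
R_2 = 17.5 (n_2 = 4)
R_3 = 40.5 (n_3 = 5)
Step 3: H = 12/(N(N+1)) * sum(R_i^2/n_i) - 3(N+1)
     = 12/(14*15) * (47^2/5 + 17.5^2/4 + 40.5^2/5) - 3*15
     = 0.057143 * 846.413 - 45
     = 3.366429.
Step 4: Ties present; correction factor C = 1 - 18/(14^3 - 14) = 0.993407. Corrected H = 3.366429 / 0.993407 = 3.388772.
Step 5: Under H0, H ~ chi^2(2); p-value = 0.183712.
Step 6: alpha = 0.1. fail to reject H0.

H = 3.3888, df = 2, p = 0.183712, fail to reject H0.


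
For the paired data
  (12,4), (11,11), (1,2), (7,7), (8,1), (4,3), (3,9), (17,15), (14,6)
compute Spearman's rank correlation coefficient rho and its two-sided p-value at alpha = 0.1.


Step 1: Rank x and y separately (midranks; no ties here).
rank(x): 12->7, 11->6, 1->1, 7->4, 8->5, 4->3, 3->2, 17->9, 14->8
rank(y): 4->4, 11->8, 2->2, 7->6, 1->1, 3->3, 9->7, 15->9, 6->5
Step 2: d_i = R_x(i) - R_y(i); compute d_i^2.
  (7-4)^2=9, (6-8)^2=4, (1-2)^2=1, (4-6)^2=4, (5-1)^2=16, (3-3)^2=0, (2-7)^2=25, (9-9)^2=0, (8-5)^2=9
sum(d^2) = 68.
Step 3: rho = 1 - 6*68 / (9*(9^2 - 1)) = 1 - 408/720 = 0.433333.
Step 4: Under H0, t = rho * sqrt((n-2)/(1-rho^2)) = 1.2721 ~ t(7).
Step 5: Two-sided p-value from the t-distribution with 7 df = 0.243952.
Step 6: alpha = 0.1. fail to reject H0.

rho = 0.4333, p = 0.243952, fail to reject H0 at alpha = 0.1.


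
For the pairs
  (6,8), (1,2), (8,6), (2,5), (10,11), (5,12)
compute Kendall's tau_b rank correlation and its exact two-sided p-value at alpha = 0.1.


Step 1: Enumerate the 15 unordered pairs (i,j) with i<j and classify each by sign(x_j-x_i) * sign(y_j-y_i).
  (1,2):dx=-5,dy=-6->C; (1,3):dx=+2,dy=-2->D; (1,4):dx=-4,dy=-3->C; (1,5):dx=+4,dy=+3->C
  (1,6):dx=-1,dy=+4->D; (2,3):dx=+7,dy=+4->C; (2,4):dx=+1,dy=+3->C; (2,5):dx=+9,dy=+9->C
  (2,6):dx=+4,dy=+10->C; (3,4):dx=-6,dy=-1->C; (3,5):dx=+2,dy=+5->C; (3,6):dx=-3,dy=+6->D
  (4,5):dx=+8,dy=+6->C; (4,6):dx=+3,dy=+7->C; (5,6):dx=-5,dy=+1->D
Step 2: C = 11, D = 4, total pairs = 15.
Step 3: tau = (C - D)/(n(n-1)/2) = (11 - 4)/15 = 0.466667.
Step 4: Exact two-sided p-value (enumerate n! = 720 permutations of y under H0): p = 0.272222.
Step 5: alpha = 0.1. fail to reject H0.

tau_b = 0.4667 (C=11, D=4), p = 0.272222, fail to reject H0.


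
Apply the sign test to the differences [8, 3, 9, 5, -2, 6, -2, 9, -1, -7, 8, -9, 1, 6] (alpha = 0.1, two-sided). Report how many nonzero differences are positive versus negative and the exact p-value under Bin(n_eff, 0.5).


Step 1: Discard zero differences. Original n = 14; n_eff = number of nonzero differences = 14.
Nonzero differences (with sign): +8, +3, +9, +5, -2, +6, -2, +9, -1, -7, +8, -9, +1, +6
Step 2: Count signs: positive = 9, negative = 5.
Step 3: Under H0: P(positive) = 0.5, so the number of positives S ~ Bin(14, 0.5).
Step 4: Two-sided exact p-value = sum of Bin(14,0.5) probabilities at or below the observed probability = 0.423950.
Step 5: alpha = 0.1. fail to reject H0.

n_eff = 14, pos = 9, neg = 5, p = 0.423950, fail to reject H0.


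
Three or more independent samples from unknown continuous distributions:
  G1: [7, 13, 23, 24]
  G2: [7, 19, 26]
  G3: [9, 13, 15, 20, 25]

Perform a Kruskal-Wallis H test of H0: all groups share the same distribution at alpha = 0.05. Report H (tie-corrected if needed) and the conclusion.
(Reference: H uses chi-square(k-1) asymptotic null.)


Step 1: Combine all N = 12 observations and assign midranks.
sorted (value, group, rank): (7,G1,1.5), (7,G2,1.5), (9,G3,3), (13,G1,4.5), (13,G3,4.5), (15,G3,6), (19,G2,7), (20,G3,8), (23,G1,9), (24,G1,10), (25,G3,11), (26,G2,12)
Step 2: Sum ranks within each group.
R_1 = 25 (n_1 = 4)
R_2 = 20.5 (n_2 = 3)
R_3 = 32.5 (n_3 = 5)
Step 3: H = 12/(N(N+1)) * sum(R_i^2/n_i) - 3(N+1)
     = 12/(12*13) * (25^2/4 + 20.5^2/3 + 32.5^2/5) - 3*13
     = 0.076923 * 507.583 - 39
     = 0.044872.
Step 4: Ties present; correction factor C = 1 - 12/(12^3 - 12) = 0.993007. Corrected H = 0.044872 / 0.993007 = 0.045188.
Step 5: Under H0, H ~ chi^2(2); p-value = 0.977659.
Step 6: alpha = 0.05. fail to reject H0.

H = 0.0452, df = 2, p = 0.977659, fail to reject H0.


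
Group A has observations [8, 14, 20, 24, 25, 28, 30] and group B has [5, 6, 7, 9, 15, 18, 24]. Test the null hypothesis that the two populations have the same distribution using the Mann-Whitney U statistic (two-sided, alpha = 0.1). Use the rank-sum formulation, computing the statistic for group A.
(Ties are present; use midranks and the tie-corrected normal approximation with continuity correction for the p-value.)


Step 1: Combine and sort all 14 observations; assign midranks.
sorted (value, group): (5,Y), (6,Y), (7,Y), (8,X), (9,Y), (14,X), (15,Y), (18,Y), (20,X), (24,X), (24,Y), (25,X), (28,X), (30,X)
ranks: 5->1, 6->2, 7->3, 8->4, 9->5, 14->6, 15->7, 18->8, 20->9, 24->10.5, 24->10.5, 25->12, 28->13, 30->14
Step 2: Rank sum for X: R1 = 4 + 6 + 9 + 10.5 + 12 + 13 + 14 = 68.5.
Step 3: U_X = R1 - n1(n1+1)/2 = 68.5 - 7*8/2 = 68.5 - 28 = 40.5.
       U_Y = n1*n2 - U_X = 49 - 40.5 = 8.5.
Step 4: Ties are present, so use the tie-corrected normal approximation (with continuity correction) for the p-value.
Step 5: p-value = 0.047401; compare to alpha = 0.1. reject H0.

U_X = 40.5, p = 0.047401, reject H0 at alpha = 0.1.


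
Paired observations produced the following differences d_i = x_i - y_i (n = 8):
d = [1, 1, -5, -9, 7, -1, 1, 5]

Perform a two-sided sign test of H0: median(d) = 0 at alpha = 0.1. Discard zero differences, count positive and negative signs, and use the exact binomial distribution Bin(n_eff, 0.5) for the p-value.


Step 1: Discard zero differences. Original n = 8; n_eff = number of nonzero differences = 8.
Nonzero differences (with sign): +1, +1, -5, -9, +7, -1, +1, +5
Step 2: Count signs: positive = 5, negative = 3.
Step 3: Under H0: P(positive) = 0.5, so the number of positives S ~ Bin(8, 0.5).
Step 4: Two-sided exact p-value = sum of Bin(8,0.5) probabilities at or below the observed probability = 0.726562.
Step 5: alpha = 0.1. fail to reject H0.

n_eff = 8, pos = 5, neg = 3, p = 0.726562, fail to reject H0.


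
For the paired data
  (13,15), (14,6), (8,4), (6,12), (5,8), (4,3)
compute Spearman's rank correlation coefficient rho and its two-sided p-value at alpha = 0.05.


Step 1: Rank x and y separately (midranks; no ties here).
rank(x): 13->5, 14->6, 8->4, 6->3, 5->2, 4->1
rank(y): 15->6, 6->3, 4->2, 12->5, 8->4, 3->1
Step 2: d_i = R_x(i) - R_y(i); compute d_i^2.
  (5-6)^2=1, (6-3)^2=9, (4-2)^2=4, (3-5)^2=4, (2-4)^2=4, (1-1)^2=0
sum(d^2) = 22.
Step 3: rho = 1 - 6*22 / (6*(6^2 - 1)) = 1 - 132/210 = 0.371429.
Step 4: Under H0, t = rho * sqrt((n-2)/(1-rho^2)) = 0.8001 ~ t(4).
Step 5: Two-sided p-value from the t-distribution with 4 df = 0.468478.
Step 6: alpha = 0.05. fail to reject H0.

rho = 0.3714, p = 0.468478, fail to reject H0 at alpha = 0.05.


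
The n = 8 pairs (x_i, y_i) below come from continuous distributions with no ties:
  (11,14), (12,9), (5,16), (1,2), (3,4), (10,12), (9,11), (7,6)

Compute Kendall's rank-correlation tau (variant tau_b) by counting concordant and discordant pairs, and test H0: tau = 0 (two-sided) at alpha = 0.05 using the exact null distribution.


Step 1: Enumerate the 28 unordered pairs (i,j) with i<j and classify each by sign(x_j-x_i) * sign(y_j-y_i).
  (1,2):dx=+1,dy=-5->D; (1,3):dx=-6,dy=+2->D; (1,4):dx=-10,dy=-12->C; (1,5):dx=-8,dy=-10->C
  (1,6):dx=-1,dy=-2->C; (1,7):dx=-2,dy=-3->C; (1,8):dx=-4,dy=-8->C; (2,3):dx=-7,dy=+7->D
  (2,4):dx=-11,dy=-7->C; (2,5):dx=-9,dy=-5->C; (2,6):dx=-2,dy=+3->D; (2,7):dx=-3,dy=+2->D
  (2,8):dx=-5,dy=-3->C; (3,4):dx=-4,dy=-14->C; (3,5):dx=-2,dy=-12->C; (3,6):dx=+5,dy=-4->D
  (3,7):dx=+4,dy=-5->D; (3,8):dx=+2,dy=-10->D; (4,5):dx=+2,dy=+2->C; (4,6):dx=+9,dy=+10->C
  (4,7):dx=+8,dy=+9->C; (4,8):dx=+6,dy=+4->C; (5,6):dx=+7,dy=+8->C; (5,7):dx=+6,dy=+7->C
  (5,8):dx=+4,dy=+2->C; (6,7):dx=-1,dy=-1->C; (6,8):dx=-3,dy=-6->C; (7,8):dx=-2,dy=-5->C
Step 2: C = 20, D = 8, total pairs = 28.
Step 3: tau = (C - D)/(n(n-1)/2) = (20 - 8)/28 = 0.428571.
Step 4: Exact two-sided p-value (enumerate n! = 40320 permutations of y under H0): p = 0.178869.
Step 5: alpha = 0.05. fail to reject H0.

tau_b = 0.4286 (C=20, D=8), p = 0.178869, fail to reject H0.


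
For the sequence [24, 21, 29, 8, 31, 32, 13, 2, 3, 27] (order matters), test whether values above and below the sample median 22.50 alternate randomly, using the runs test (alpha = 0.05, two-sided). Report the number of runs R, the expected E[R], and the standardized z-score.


Step 1: Compute median = 22.50; label A = above, B = below.
Labels in order: ABABAABBBA  (n_A = 5, n_B = 5)
Step 2: Count runs R = 7.
Step 3: Under H0 (random ordering), E[R] = 2*n_A*n_B/(n_A+n_B) + 1 = 2*5*5/10 + 1 = 6.0000.
        Var[R] = 2*n_A*n_B*(2*n_A*n_B - n_A - n_B) / ((n_A+n_B)^2 * (n_A+n_B-1)) = 2000/900 = 2.2222.
        SD[R] = 1.4907.
Step 4: Continuity-corrected z = (R - 0.5 - E[R]) / SD[R] = (7 - 0.5 - 6.0000) / 1.4907 = 0.3354.
Step 5: Two-sided p-value via normal approximation = 2*(1 - Phi(|z|)) = 0.737316.
Step 6: alpha = 0.05. fail to reject H0.

R = 7, z = 0.3354, p = 0.737316, fail to reject H0.


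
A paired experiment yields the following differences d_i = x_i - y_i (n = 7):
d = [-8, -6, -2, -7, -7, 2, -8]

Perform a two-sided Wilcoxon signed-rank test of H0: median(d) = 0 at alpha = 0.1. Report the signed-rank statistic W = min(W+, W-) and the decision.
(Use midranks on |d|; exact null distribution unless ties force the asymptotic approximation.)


Step 1: Drop any zero differences (none here) and take |d_i|.
|d| = [8, 6, 2, 7, 7, 2, 8]
Step 2: Midrank |d_i| (ties get averaged ranks).
ranks: |8|->6.5, |6|->3, |2|->1.5, |7|->4.5, |7|->4.5, |2|->1.5, |8|->6.5
Step 3: Attach original signs; sum ranks with positive sign and with negative sign.
W+ = 1.5 = 1.5
W- = 6.5 + 3 + 1.5 + 4.5 + 4.5 + 6.5 = 26.5
(Check: W+ + W- = 28 should equal n(n+1)/2 = 28.)
Step 4: Test statistic W = min(W+, W-) = 1.5.
Step 5: Ties in |d|, so use the tie-corrected normal approximation.
        E[W] = n(n+1)/4 = 7*8/4 = 14.
        Tie groups: |d|=2 (t=2), |d|=7 (t=2), |d|=8 (t=2); sum(t^3 - t) = 18.
        Var[W] = n(n+1)(2n+1)/24 - sum(t^3-t)/48 = 840/24 - 18/48 = 34.625.
        z = (W - E[W]) / sqrt(Var[W]) = (1.5 - 14) / 5.8843 = -2.1243.
        Two-sided p = 2*Phi(z) = 0.033645.
Step 6: alpha = 0.1. reject H0.

W+ = 1.5, W- = 26.5, W = min = 1.5, p = 0.033645, reject H0.


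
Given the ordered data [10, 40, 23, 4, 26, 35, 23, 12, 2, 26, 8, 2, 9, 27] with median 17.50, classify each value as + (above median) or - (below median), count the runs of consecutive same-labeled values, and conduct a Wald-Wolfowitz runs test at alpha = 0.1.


Step 1: Compute median = 17.50; label A = above, B = below.
Labels in order: BAABAAABBABBBA  (n_A = 7, n_B = 7)
Step 2: Count runs R = 8.
Step 3: Under H0 (random ordering), E[R] = 2*n_A*n_B/(n_A+n_B) + 1 = 2*7*7/14 + 1 = 8.0000.
        Var[R] = 2*n_A*n_B*(2*n_A*n_B - n_A - n_B) / ((n_A+n_B)^2 * (n_A+n_B-1)) = 8232/2548 = 3.2308.
        SD[R] = 1.7974.
Step 4: R = E[R], so z = 0 with no continuity correction.
Step 5: Two-sided p-value via normal approximation = 2*(1 - Phi(|z|)) = 1.000000.
Step 6: alpha = 0.1. fail to reject H0.

R = 8, z = 0.0000, p = 1.000000, fail to reject H0.


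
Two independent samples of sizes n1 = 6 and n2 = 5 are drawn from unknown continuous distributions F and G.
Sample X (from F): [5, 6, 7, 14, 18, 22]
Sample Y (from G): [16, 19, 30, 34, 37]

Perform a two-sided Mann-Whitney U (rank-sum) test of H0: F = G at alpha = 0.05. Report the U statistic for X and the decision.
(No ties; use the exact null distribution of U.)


Step 1: Combine and sort all 11 observations; assign midranks.
sorted (value, group): (5,X), (6,X), (7,X), (14,X), (16,Y), (18,X), (19,Y), (22,X), (30,Y), (34,Y), (37,Y)
ranks: 5->1, 6->2, 7->3, 14->4, 16->5, 18->6, 19->7, 22->8, 30->9, 34->10, 37->11
Step 2: Rank sum for X: R1 = 1 + 2 + 3 + 4 + 6 + 8 = 24.
Step 3: U_X = R1 - n1(n1+1)/2 = 24 - 6*7/2 = 24 - 21 = 3.
       U_Y = n1*n2 - U_X = 30 - 3 = 27.
Step 4: No ties, so the exact null distribution of U (based on enumerating the C(11,6) = 462 equally likely rank assignments) gives the two-sided p-value.
Step 5: p-value = 0.030303; compare to alpha = 0.05. reject H0.

U_X = 3, p = 0.030303, reject H0 at alpha = 0.05.


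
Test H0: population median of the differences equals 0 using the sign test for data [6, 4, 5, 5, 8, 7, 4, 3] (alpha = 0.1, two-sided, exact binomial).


Step 1: Discard zero differences. Original n = 8; n_eff = number of nonzero differences = 8.
Nonzero differences (with sign): +6, +4, +5, +5, +8, +7, +4, +3
Step 2: Count signs: positive = 8, negative = 0.
Step 3: Under H0: P(positive) = 0.5, so the number of positives S ~ Bin(8, 0.5).
Step 4: Two-sided exact p-value = sum of Bin(8,0.5) probabilities at or below the observed probability = 0.007812.
Step 5: alpha = 0.1. reject H0.

n_eff = 8, pos = 8, neg = 0, p = 0.007812, reject H0.


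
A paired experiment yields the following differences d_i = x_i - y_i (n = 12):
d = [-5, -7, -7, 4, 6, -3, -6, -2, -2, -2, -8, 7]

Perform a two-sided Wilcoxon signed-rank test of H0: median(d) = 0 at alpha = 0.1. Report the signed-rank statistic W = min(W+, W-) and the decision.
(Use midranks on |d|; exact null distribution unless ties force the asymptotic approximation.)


Step 1: Drop any zero differences (none here) and take |d_i|.
|d| = [5, 7, 7, 4, 6, 3, 6, 2, 2, 2, 8, 7]
Step 2: Midrank |d_i| (ties get averaged ranks).
ranks: |5|->6, |7|->10, |7|->10, |4|->5, |6|->7.5, |3|->4, |6|->7.5, |2|->2, |2|->2, |2|->2, |8|->12, |7|->10
Step 3: Attach original signs; sum ranks with positive sign and with negative sign.
W+ = 5 + 7.5 + 10 = 22.5
W- = 6 + 10 + 10 + 4 + 7.5 + 2 + 2 + 2 + 12 = 55.5
(Check: W+ + W- = 78 should equal n(n+1)/2 = 78.)
Step 4: Test statistic W = min(W+, W-) = 22.5.
Step 5: Ties in |d|, so use the tie-corrected normal approximation.
        E[W] = n(n+1)/4 = 12*13/4 = 39.
        Tie groups: |d|=2 (t=3), |d|=6 (t=2), |d|=7 (t=3); sum(t^3 - t) = 54.
        Var[W] = n(n+1)(2n+1)/24 - sum(t^3-t)/48 = 3900/24 - 54/48 = 161.375.
        z = (W - E[W]) / sqrt(Var[W]) = (22.5 - 39) / 12.7033 = -1.2989.
        Two-sided p = 2*Phi(z) = 0.193988.
Step 6: alpha = 0.1. fail to reject H0.

W+ = 22.5, W- = 55.5, W = min = 22.5, p = 0.193988, fail to reject H0.
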